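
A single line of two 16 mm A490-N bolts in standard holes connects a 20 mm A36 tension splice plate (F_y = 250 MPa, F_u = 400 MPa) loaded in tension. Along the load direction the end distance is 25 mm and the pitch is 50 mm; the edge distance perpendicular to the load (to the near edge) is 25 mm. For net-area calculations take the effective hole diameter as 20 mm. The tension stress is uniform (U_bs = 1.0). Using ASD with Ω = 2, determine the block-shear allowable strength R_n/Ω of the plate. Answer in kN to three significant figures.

168 kN

Shear plane L_v = 25 + 1·50 = 75 mm; A_gv = 75 × 20 = 1500 mm².
A_nv = (75 − 1.5·20) × 20 = 900 mm².
A_nt = (25 − 0.5·20) × 20 = 300 mm².
0.6 F_u A_nv = 216 kN; 0.6 F_y A_gv = 225 kN → shear rupture governs the shear term.
R_n = 216 + 1.0 × 400 × 300 / 1000 = 336 kN.
Allowable strength R_n/Ω = 336 / 2 = 168 kN.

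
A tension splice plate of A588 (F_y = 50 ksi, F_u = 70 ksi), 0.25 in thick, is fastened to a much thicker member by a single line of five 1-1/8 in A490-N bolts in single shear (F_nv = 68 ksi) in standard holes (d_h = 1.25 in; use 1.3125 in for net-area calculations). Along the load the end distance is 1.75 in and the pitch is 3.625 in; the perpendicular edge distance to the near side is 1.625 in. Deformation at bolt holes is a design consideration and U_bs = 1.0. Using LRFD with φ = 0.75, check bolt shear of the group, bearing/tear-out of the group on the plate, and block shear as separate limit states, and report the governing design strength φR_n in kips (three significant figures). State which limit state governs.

94.2 kips (block shear governs)

Bolt shear: A_b = π·1.125²/4 = 0.994 in²; R_n = 68 × 0.994 × 5 × 1 = 338 kips → 0.75 × 338 = 253 kips.
Bearing: edge l_c = 1.125, r_n = 23.62 kips; interior l_c = 2.375, r_n = 47.25 kips; R_n = 23.62 + 4·47.25 = 212.6 kips → 159 kips.
Block shear: A_gv = 4.062, A_nv = 2.586, A_nt = 0.2422 in²; R_n = min(0.6F_uA_nv, 0.6F_yA_gv) + U_bs·F_u·A_nt = 125.6 kips → 94.2 kips.
Block shear governs: 94.2 kips.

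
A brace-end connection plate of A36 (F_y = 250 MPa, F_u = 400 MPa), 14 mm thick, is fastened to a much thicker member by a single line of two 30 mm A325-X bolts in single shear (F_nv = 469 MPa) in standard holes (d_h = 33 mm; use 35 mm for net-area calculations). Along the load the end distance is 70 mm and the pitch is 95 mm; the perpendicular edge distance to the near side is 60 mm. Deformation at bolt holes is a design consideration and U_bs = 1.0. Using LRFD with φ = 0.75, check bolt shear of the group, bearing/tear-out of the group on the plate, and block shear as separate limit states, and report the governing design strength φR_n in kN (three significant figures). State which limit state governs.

Bolt shear: A_b = π·30²/4 = 706.9 mm²; R_n = 469 × 706.9 × 2 × 1 / 1000 = 663 kN → 0.75 × 663 = 497 kN.
Bearing: edge l_c = 53.5, r_n = 359.5 kN; interior l_c = 62, r_n = 403.2 kN; R_n = 359.5 + 1·403.2 = 762.7 kN → 572 kN.
Block shear: A_gv = 2310, A_nv = 1575, A_nt = 595 mm²; R_n = min(0.6F_uA_nv, 0.6F_yA_gv) + U_bs·F_u·A_nt = 584.5 kN → 438 kN.
Block shear governs: 438 kN.

438 kN (block shear governs)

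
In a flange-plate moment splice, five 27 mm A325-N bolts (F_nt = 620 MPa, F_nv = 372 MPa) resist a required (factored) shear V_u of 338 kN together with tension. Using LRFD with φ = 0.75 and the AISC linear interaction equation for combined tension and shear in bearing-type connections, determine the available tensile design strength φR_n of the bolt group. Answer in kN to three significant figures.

A_b = π·27²/4 = 572.6 mm²; f_rv = 338 × 1000 / (5 × 572.6) = 118.1 MPa.
F'_nt = 1.3 F_nt − (F_nt / φF_nv) f_rv = 1.3·620 − (620/(0.75·372))·118.1 = 543.6 MPa, capped at F_nt → F'_nt = 543.6 MPa.
R_n = F'_nt · A_b · n = 543.6 × 572.6 × 5 / 1000 = 1556 kN.
Design strength φR_n = 0.75 × 1556 = 1170 kN.

1170 kN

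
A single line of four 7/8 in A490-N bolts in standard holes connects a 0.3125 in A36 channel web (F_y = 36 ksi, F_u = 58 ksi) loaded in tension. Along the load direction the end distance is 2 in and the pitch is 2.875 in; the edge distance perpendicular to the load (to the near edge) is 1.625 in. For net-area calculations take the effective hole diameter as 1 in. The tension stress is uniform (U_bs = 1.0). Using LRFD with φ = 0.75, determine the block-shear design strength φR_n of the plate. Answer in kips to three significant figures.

Shear plane L_v = 2 + 3·2.875 = 10.62 in; A_gv = 10.62 × 0.3125 = 3.32 in².
A_nv = (10.62 − 3.5·1) × 0.3125 = 2.227 in².
A_nt = (1.625 − 0.5·1) × 0.3125 = 0.3516 in².
0.6 F_u A_nv = 77.48 kips; 0.6 F_y A_gv = 71.72 kips → shear yielding governs the shear term.
R_n = 71.72 + 1.0 × 58 × 0.3516 = 92.11 kips.
Design strength φR_n = 0.75 × 92.11 = 69.1 kips.

69.1 kips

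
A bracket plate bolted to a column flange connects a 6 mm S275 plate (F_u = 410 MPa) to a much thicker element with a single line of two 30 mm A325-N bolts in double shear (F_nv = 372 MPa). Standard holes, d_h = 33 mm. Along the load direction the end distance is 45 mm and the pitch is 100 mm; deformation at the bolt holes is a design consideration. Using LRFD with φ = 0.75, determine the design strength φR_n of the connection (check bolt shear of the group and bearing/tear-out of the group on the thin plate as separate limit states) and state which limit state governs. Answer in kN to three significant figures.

196 kN (bearing governs)

Bolt shear: A_b = π·30²/4 = 706.9 mm²; R_n = 372 × 706.9 × 2 × 2 / 1000 = 1052 kN → 0.75 × 1052 = 789 kN.
Bearing (1.2 l_c t F_u ≤ 2.4 d t F_u): upper limit = 2.4·30·6·410 / 1000 = 177.1 kN.
  Edge l_c = 45 − 33/2 = 28.5 → r_n = 84.13 kN; interior l_c = 100 − 33 = 67 → r_n = 177.1 kN.
  R_n,bearing = 1·84.13 + 1·177.1 = 261.3 kN → 0.75 × 261.3 = 196 kN.
Bearing governs: 196 kN.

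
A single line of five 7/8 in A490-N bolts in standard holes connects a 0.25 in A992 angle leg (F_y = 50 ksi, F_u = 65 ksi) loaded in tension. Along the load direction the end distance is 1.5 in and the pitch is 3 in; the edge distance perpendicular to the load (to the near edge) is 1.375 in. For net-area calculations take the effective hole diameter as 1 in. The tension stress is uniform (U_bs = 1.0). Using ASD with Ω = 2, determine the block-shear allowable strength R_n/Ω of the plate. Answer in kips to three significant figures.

51 kips

Shear plane L_v = 1.5 + 4·3 = 13.5 in; A_gv = 13.5 × 0.25 = 3.375 in².
A_nv = (13.5 − 4.5·1) × 0.25 = 2.25 in².
A_nt = (1.375 − 0.5·1) × 0.25 = 0.2188 in².
0.6 F_u A_nv = 87.75 kips; 0.6 F_y A_gv = 101.2 kips → shear rupture governs the shear term.
R_n = 87.75 + 1.0 × 65 × 0.2188 = 102 kips.
Allowable strength R_n/Ω = 102 / 2 = 51 kips.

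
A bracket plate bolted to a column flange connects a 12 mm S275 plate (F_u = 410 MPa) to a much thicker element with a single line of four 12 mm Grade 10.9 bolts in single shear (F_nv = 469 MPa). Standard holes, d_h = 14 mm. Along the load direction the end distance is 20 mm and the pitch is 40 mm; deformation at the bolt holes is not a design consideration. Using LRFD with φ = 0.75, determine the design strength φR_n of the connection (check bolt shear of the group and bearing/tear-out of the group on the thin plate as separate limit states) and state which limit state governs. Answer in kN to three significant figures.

Bolt shear: A_b = π·12²/4 = 113.1 mm²; R_n = 469 × 113.1 × 4 × 1 / 1000 = 212.2 kN → 0.75 × 212.2 = 159 kN.
Bearing (1.5 l_c t F_u ≤ 3.0 d t F_u): upper limit = 3.0·12·12·410 / 1000 = 177.1 kN.
  Edge l_c = 20 − 14/2 = 13 → r_n = 95.94 kN; interior l_c = 40 − 14 = 26 → r_n = 177.1 kN.
  R_n,bearing = 1·95.94 + 3·177.1 = 627.3 kN → 0.75 × 627.3 = 470 kN.
Bolt shear governs: 159 kN.

159 kN (bolt shear governs)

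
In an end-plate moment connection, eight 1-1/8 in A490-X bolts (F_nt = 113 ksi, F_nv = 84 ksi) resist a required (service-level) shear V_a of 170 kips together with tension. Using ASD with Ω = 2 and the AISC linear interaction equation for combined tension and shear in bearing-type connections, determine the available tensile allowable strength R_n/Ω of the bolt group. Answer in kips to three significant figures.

355 kips

A_b = π·1.125²/4 = 0.994 in²; f_rv = 170 / (8 × 0.994) = 21.38 ksi.
F'_nt = 1.3 F_nt − (Ω F_nt / F_nv) f_rv = 1.3·113 − (2·113/84)·21.38 = 89.38 ksi, capped at F_nt → F'_nt = 89.38 ksi.
R_n = F'_nt · A_b · n = 89.38 × 0.994 × 8 = 710.8 kips.
Allowable strength R_n/Ω = 710.8 / 2 = 355 kips.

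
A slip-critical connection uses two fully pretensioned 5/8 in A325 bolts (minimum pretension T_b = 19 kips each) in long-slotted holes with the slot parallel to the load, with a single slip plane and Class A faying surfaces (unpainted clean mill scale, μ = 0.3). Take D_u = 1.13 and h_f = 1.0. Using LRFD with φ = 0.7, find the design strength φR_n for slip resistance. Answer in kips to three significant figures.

9.02 kips

R_n = μ · D_u · h_f · T_b · n_s · n_b = 0.3 × 1.13 × 1.0 × 19 × 1 × 2 = 12.88 kips.
Design strength φR_n = 0.7 × 12.88 = 9.02 kips.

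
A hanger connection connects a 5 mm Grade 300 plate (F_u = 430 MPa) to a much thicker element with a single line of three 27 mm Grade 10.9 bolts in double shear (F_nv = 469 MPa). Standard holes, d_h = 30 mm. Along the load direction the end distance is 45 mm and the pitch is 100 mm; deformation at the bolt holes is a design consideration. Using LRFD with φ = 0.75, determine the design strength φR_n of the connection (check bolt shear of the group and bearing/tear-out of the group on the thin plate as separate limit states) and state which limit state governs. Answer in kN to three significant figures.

Bolt shear: A_b = π·27²/4 = 572.6 mm²; R_n = 469 × 572.6 × 3 × 2 / 1000 = 1611 kN → 0.75 × 1611 = 1210 kN.
Bearing (1.2 l_c t F_u ≤ 2.4 d t F_u): upper limit = 2.4·27·5·430 / 1000 = 139.3 kN.
  Edge l_c = 45 − 30/2 = 30 → r_n = 77.4 kN; interior l_c = 100 − 30 = 70 → r_n = 139.3 kN.
  R_n,bearing = 1·77.4 + 2·139.3 = 356 kN → 0.75 × 356 = 267 kN.
Bearing governs: 267 kN.

267 kN (bearing governs)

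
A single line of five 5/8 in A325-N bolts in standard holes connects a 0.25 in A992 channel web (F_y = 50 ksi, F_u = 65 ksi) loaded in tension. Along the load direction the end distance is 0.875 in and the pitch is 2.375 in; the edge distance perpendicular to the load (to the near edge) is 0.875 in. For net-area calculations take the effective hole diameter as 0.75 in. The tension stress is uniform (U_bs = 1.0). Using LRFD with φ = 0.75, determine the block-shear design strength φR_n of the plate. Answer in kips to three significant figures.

Shear plane L_v = 0.875 + 4·2.375 = 10.38 in; A_gv = 10.38 × 0.25 = 2.594 in².
A_nv = (10.38 − 4.5·0.75) × 0.25 = 1.75 in².
A_nt = (0.875 − 0.5·0.75) × 0.25 = 0.125 in².
0.6 F_u A_nv = 68.25 kips; 0.6 F_y A_gv = 77.81 kips → shear rupture governs the shear term.
R_n = 68.25 + 1.0 × 65 × 0.125 = 76.38 kips.
Design strength φR_n = 0.75 × 76.38 = 57.3 kips.

57.3 kips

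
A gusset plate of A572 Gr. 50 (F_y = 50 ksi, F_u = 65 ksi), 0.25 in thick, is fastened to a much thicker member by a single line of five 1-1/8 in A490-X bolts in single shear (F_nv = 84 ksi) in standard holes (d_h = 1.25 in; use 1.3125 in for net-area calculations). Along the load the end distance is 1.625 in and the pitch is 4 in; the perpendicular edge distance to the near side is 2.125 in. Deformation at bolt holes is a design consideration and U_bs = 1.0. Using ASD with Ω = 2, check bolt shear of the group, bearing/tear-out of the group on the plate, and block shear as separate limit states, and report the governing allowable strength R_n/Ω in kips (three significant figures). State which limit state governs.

69.1 kips (block shear governs)

Bolt shear: A_b = π·1.125²/4 = 0.994 in²; R_n = 84 × 0.994 × 5 × 1 = 417.5 kips → 417.5 / 2 = 209 kips.
Bearing: edge l_c = 1, r_n = 19.5 kips; interior l_c = 2.75, r_n = 43.87 kips; R_n = 19.5 + 4·43.87 = 195 kips → 97.5 kips.
Block shear: A_gv = 4.406, A_nv = 2.93, A_nt = 0.3672 in²; R_n = min(0.6F_uA_nv, 0.6F_yA_gv) + U_bs·F_u·A_nt = 138.1 kips → 69.1 kips.
Block shear governs: 69.1 kips.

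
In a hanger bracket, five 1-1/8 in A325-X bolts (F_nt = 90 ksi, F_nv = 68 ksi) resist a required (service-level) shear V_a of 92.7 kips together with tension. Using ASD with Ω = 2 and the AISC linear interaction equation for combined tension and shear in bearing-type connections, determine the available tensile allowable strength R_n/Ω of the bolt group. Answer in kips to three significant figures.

A_b = π·1.125²/4 = 0.994 in²; f_rv = 92.7 / (5 × 0.994) = 18.65 ksi.
F'_nt = 1.3 F_nt − (Ω F_nt / F_nv) f_rv = 1.3·90 − (2·90/68)·18.65 = 67.63 ksi, capped at F_nt → F'_nt = 67.63 ksi.
R_n = F'_nt · A_b · n = 67.63 × 0.994 × 5 = 336.1 kips.
Allowable strength R_n/Ω = 336.1 / 2 = 168 kips.

168 kips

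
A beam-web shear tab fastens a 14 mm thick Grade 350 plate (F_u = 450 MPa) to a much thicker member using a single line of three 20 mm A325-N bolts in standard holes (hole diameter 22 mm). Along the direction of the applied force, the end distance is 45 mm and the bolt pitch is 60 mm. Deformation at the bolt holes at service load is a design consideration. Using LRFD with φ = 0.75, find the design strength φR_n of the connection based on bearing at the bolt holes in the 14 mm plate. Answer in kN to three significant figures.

Per bolt r_n = 1.2 l_c t F_u ≤ 2.4 d t F_u; upper limit = 2.4 × 20 × 14 × 450 / 1000 = 302.4 kN.
Edge bolt: l_c = 45 − 22/2 = 34 mm → 1.2 × 34 × 14 × 450 / 1000 = 257 → r_n = 257 kN.
Interior bolts: l_c = 60 − 22 = 38 mm → 1.2 × 38 × 14 × 450 / 1000 = 287.3 → r_n = 287.3 kN.
R_n = 1 × 257 + 2 × 287.3 = 831.6 kN.
Design strength φR_n = 0.75 × 831.6 = 624 kN.

624 kN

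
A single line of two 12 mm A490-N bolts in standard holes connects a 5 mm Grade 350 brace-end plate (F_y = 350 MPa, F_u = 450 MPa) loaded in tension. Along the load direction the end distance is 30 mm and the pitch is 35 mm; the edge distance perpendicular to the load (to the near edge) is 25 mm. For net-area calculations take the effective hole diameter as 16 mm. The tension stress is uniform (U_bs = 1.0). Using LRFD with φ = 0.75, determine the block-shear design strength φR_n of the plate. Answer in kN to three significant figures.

70.2 kN

Shear plane L_v = 30 + 1·35 = 65 mm; A_gv = 65 × 5 = 325 mm².
A_nv = (65 − 1.5·16) × 5 = 205 mm².
A_nt = (25 − 0.5·16) × 5 = 85 mm².
0.6 F_u A_nv = 55.35 kN; 0.6 F_y A_gv = 68.25 kN → shear rupture governs the shear term.
R_n = 55.35 + 1.0 × 450 × 85 / 1000 = 93.6 kN.
Design strength φR_n = 0.75 × 93.6 = 70.2 kN.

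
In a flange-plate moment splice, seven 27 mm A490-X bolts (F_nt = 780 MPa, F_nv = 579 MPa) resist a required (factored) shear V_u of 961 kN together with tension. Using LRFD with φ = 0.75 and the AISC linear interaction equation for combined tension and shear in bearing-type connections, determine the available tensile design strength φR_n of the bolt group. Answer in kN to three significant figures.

1750 kN

A_b = π·27²/4 = 572.6 mm²; f_rv = 961 × 1000 / (7 × 572.6) = 239.8 MPa.
F'_nt = 1.3 F_nt − (F_nt / φF_nv) f_rv = 1.3·780 − (780/(0.75·579))·239.8 = 583.3 MPa, capped at F_nt → F'_nt = 583.3 MPa.
R_n = F'_nt · A_b · n = 583.3 × 572.6 × 7 / 1000 = 2338 kN.
Design strength φR_n = 0.75 × 2338 = 1750 kN.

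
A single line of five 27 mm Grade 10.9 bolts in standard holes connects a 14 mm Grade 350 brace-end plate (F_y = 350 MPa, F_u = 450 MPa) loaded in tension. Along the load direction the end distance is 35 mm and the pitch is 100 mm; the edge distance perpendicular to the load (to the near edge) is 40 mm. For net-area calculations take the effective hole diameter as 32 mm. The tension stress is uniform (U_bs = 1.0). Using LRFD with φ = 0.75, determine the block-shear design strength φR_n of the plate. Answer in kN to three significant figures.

Shear plane L_v = 35 + 4·100 = 435 mm; A_gv = 435 × 14 = 6090 mm².
A_nv = (435 − 4.5·32) × 14 = 4074 mm².
A_nt = (40 − 0.5·32) × 14 = 336 mm².
0.6 F_u A_nv = 1100 kN; 0.6 F_y A_gv = 1279 kN → shear rupture governs the shear term.
R_n = 1100 + 1.0 × 450 × 336 / 1000 = 1251 kN.
Design strength φR_n = 0.75 × 1251 = 938 kN.

938 kN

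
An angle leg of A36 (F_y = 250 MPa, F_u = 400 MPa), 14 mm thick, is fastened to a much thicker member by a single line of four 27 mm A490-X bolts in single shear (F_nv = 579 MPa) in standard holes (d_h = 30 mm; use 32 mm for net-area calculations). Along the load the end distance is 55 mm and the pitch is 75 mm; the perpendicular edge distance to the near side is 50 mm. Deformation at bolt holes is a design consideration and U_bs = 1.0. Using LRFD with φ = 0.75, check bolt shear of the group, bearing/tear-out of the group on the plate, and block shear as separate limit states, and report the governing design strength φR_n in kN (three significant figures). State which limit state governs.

566 kN (block shear governs)

Bolt shear: A_b = π·27²/4 = 572.6 mm²; R_n = 579 × 572.6 × 4 × 1 / 1000 = 1326 kN → 0.75 × 1326 = 995 kN.
Bearing: edge l_c = 40, r_n = 268.8 kN; interior l_c = 45, r_n = 302.4 kN; R_n = 268.8 + 3·302.4 = 1176 kN → 882 kN.
Block shear: A_gv = 3920, A_nv = 2352, A_nt = 476 mm²; R_n = min(0.6F_uA_nv, 0.6F_yA_gv) + U_bs·F_u·A_nt = 754.9 kN → 566 kN.
Block shear governs: 566 kN.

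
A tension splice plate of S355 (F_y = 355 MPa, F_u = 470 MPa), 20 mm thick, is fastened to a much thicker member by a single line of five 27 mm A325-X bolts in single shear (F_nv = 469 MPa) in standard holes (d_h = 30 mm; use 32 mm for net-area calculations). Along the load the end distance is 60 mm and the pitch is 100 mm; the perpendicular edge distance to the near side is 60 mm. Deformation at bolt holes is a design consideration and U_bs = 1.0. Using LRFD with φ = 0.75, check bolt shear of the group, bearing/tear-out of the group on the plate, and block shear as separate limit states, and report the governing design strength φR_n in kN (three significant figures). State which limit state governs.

Bolt shear: A_b = π·27²/4 = 572.6 mm²; R_n = 469 × 572.6 × 5 × 1 / 1000 = 1343 kN → 0.75 × 1343 = 1010 kN.
Bearing: edge l_c = 45, r_n = 507.6 kN; interior l_c = 70, r_n = 609.1 kN; R_n = 507.6 + 4·609.1 = 2944 kN → 2210 kN.
Block shear: A_gv = 9200, A_nv = 6320, A_nt = 880 mm²; R_n = min(0.6F_uA_nv, 0.6F_yA_gv) + U_bs·F_u·A_nt = 2196 kN → 1650 kN.
Bolt shear governs: 1010 kN.

1010 kN (bolt shear governs)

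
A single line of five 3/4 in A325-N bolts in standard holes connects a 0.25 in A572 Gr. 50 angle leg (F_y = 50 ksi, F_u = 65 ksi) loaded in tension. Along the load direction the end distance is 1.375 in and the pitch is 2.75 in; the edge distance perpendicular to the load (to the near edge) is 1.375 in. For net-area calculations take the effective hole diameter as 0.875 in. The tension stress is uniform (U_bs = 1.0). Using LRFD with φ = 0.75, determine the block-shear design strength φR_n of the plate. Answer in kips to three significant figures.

73.1 kips

Shear plane L_v = 1.375 + 4·2.75 = 12.38 in; A_gv = 12.38 × 0.25 = 3.094 in².
A_nv = (12.38 − 4.5·0.875) × 0.25 = 2.109 in².
A_nt = (1.375 − 0.5·0.875) × 0.25 = 0.2344 in².
0.6 F_u A_nv = 82.27 kips; 0.6 F_y A_gv = 92.81 kips → shear rupture governs the shear term.
R_n = 82.27 + 1.0 × 65 × 0.2344 = 97.5 kips.
Design strength φR_n = 0.75 × 97.5 = 73.1 kips.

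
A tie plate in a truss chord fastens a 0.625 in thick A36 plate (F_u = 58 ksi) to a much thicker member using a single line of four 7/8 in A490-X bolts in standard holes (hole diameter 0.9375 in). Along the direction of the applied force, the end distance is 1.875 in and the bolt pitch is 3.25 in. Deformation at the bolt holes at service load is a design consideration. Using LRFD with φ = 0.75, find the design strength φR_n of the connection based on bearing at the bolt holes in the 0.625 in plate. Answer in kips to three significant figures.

Per bolt r_n = 1.2 l_c t F_u ≤ 2.4 d t F_u; upper limit = 2.4 × 0.875 × 0.625 × 58 = 76.12 kips.
Edge bolt: l_c = 1.875 − 0.9375/2 = 1.406 in → 1.2 × 1.406 × 0.625 × 58 = 61.17 → r_n = 61.17 kips.
Interior bolts: l_c = 3.25 − 0.9375 = 2.312 in → 1.2 × 2.312 × 0.625 × 58 = 100.6 → r_n = 76.12 kips.
R_n = 1 × 61.17 + 3 × 76.12 = 289.5 kips.
Design strength φR_n = 0.75 × 289.5 = 217 kips.

217 kips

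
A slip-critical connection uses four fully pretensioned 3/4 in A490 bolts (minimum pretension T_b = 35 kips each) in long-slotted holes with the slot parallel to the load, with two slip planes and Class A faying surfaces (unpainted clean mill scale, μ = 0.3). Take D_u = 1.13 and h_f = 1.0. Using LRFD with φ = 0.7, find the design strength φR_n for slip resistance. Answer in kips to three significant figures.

R_n = μ · D_u · h_f · T_b · n_s · n_b = 0.3 × 1.13 × 1.0 × 35 × 2 × 4 = 94.92 kips.
Design strength φR_n = 0.7 × 94.92 = 66.4 kips.

66.4 kips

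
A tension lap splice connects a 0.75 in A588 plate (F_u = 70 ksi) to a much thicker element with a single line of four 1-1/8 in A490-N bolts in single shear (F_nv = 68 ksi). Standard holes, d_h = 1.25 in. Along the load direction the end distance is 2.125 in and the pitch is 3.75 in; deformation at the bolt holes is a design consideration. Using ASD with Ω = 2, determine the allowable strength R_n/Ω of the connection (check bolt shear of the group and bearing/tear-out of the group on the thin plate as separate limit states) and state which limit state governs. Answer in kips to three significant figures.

135 kips (bolt shear governs)

Bolt shear: A_b = π·1.125²/4 = 0.994 in²; R_n = 68 × 0.994 × 4 × 1 = 270.4 kips → 270.4 / 2 = 135 kips.
Bearing (1.2 l_c t F_u ≤ 2.4 d t F_u): upper limit = 2.4·1.125·0.75·70 = 141.8 kips.
  Edge l_c = 2.125 − 1.25/2 = 1.5 → r_n = 94.5 kips; interior l_c = 3.75 − 1.25 = 2.5 → r_n = 141.8 kips.
  R_n,bearing = 1·94.5 + 3·141.8 = 519.8 kips → 519.8 / 2 = 260 kips.
Bolt shear governs: 135 kips.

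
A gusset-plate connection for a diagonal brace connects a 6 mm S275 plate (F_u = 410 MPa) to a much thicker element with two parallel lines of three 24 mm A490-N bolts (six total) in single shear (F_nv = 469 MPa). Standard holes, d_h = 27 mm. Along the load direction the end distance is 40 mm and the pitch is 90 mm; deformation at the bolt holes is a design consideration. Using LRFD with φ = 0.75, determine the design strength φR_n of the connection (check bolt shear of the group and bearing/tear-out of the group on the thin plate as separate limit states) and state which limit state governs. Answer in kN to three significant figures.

542 kN (bearing governs)

Bolt shear: A_b = π·24²/4 = 452.4 mm²; R_n = 469 × 452.4 × 6 × 1 / 1000 = 1273 kN → 0.75 × 1273 = 955 kN.
Bearing (1.2 l_c t F_u ≤ 2.4 d t F_u): upper limit = 2.4·24·6·410 / 1000 = 141.7 kN.
  Edge l_c = 40 − 27/2 = 26.5 → r_n = 78.23 kN; interior l_c = 90 − 27 = 63 → r_n = 141.7 kN.
  R_n,bearing = 2·78.23 + 4·141.7 = 723.2 kN → 0.75 × 723.2 = 542 kN.
Bearing governs: 542 kN.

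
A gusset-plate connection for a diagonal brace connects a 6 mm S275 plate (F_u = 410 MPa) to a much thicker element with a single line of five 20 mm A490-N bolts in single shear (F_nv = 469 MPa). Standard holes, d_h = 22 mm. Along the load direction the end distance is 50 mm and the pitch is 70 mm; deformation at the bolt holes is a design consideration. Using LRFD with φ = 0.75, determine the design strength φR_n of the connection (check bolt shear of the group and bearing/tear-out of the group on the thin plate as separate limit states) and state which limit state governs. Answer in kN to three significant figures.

441 kN (bearing governs)

Bolt shear: A_b = π·20²/4 = 314.2 mm²; R_n = 469 × 314.2 × 5 × 1 / 1000 = 736.7 kN → 0.75 × 736.7 = 553 kN.
Bearing (1.2 l_c t F_u ≤ 2.4 d t F_u): upper limit = 2.4·20·6·410 / 1000 = 118.1 kN.
  Edge l_c = 50 − 22/2 = 39 → r_n = 115.1 kN; interior l_c = 70 − 22 = 48 → r_n = 118.1 kN.
  R_n,bearing = 1·115.1 + 4·118.1 = 587.4 kN → 0.75 × 587.4 = 441 kN.
Bearing governs: 441 kN.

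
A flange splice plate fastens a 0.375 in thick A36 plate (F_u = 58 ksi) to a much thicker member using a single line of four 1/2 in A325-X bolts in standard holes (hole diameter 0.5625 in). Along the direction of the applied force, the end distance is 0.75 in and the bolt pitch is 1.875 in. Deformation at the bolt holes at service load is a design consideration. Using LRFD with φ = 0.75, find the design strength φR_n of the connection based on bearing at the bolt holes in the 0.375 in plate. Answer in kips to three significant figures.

67.9 kips

Per bolt r_n = 1.2 l_c t F_u ≤ 2.4 d t F_u; upper limit = 2.4 × 0.5 × 0.375 × 58 = 26.1 kips.
Edge bolt: l_c = 0.75 − 0.5625/2 = 0.4688 in → 1.2 × 0.4688 × 0.375 × 58 = 12.23 → r_n = 12.23 kips.
Interior bolts: l_c = 1.875 − 0.5625 = 1.312 in → 1.2 × 1.312 × 0.375 × 58 = 34.26 → r_n = 26.1 kips.
R_n = 1 × 12.23 + 3 × 26.1 = 90.53 kips.
Design strength φR_n = 0.75 × 90.53 = 67.9 kips.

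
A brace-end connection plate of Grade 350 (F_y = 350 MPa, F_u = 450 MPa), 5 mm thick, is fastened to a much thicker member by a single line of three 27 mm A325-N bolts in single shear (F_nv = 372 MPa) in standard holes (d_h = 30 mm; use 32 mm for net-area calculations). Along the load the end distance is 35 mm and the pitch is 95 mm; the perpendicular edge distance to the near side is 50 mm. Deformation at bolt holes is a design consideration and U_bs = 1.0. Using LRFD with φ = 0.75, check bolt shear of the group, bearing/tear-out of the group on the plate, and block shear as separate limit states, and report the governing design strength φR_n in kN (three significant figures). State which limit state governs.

Bolt shear: A_b = π·27²/4 = 572.6 mm²; R_n = 372 × 572.6 × 3 × 1 / 1000 = 639 kN → 0.75 × 639 = 479 kN.
Bearing: edge l_c = 20, r_n = 54 kN; interior l_c = 65, r_n = 145.8 kN; R_n = 54 + 2·145.8 = 345.6 kN → 259 kN.
Block shear: A_gv = 1125, A_nv = 725, A_nt = 170 mm²; R_n = min(0.6F_uA_nv, 0.6F_yA_gv) + U_bs·F_u·A_nt = 272.2 kN → 204 kN.
Block shear governs: 204 kN.

204 kN (block shear governs)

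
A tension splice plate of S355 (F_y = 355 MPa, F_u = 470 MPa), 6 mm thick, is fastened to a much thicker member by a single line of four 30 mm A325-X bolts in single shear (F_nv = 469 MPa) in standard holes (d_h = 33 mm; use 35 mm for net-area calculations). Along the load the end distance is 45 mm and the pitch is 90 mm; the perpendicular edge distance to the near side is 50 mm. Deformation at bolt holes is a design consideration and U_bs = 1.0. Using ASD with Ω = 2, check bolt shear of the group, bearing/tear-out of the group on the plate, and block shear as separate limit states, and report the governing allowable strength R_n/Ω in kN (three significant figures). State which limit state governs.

209 kN (block shear governs)

Bolt shear: A_b = π·30²/4 = 706.9 mm²; R_n = 469 × 706.9 × 4 × 1 / 1000 = 1326 kN → 1326 / 2 = 663 kN.
Bearing: edge l_c = 28.5, r_n = 96.44 kN; interior l_c = 57, r_n = 192.9 kN; R_n = 96.44 + 3·192.9 = 675.1 kN → 338 kN.
Block shear: A_gv = 1890, A_nv = 1155, A_nt = 195 mm²; R_n = min(0.6F_uA_nv, 0.6F_yA_gv) + U_bs·F_u·A_nt = 417.4 kN → 209 kN.
Block shear governs: 209 kN.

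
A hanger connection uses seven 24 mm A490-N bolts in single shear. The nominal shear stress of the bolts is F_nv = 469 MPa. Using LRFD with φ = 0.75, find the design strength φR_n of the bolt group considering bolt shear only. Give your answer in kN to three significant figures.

1110 kN

A_b = π × 24² / 4 = 452.4 mm².
R_n = F_nv · A_b · n · n_s = 469 × 452.4 × 7 × 1 / 1000 = 1485 kN.
Design strength φR_n = 0.75 × 1485 = 1110 kN.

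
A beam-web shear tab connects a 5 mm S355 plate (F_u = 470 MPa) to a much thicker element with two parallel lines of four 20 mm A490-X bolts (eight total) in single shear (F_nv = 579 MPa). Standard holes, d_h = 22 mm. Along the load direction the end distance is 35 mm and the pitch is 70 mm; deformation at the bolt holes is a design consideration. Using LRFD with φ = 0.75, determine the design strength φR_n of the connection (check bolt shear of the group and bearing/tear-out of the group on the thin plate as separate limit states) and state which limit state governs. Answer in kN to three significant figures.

Bolt shear: A_b = π·20²/4 = 314.2 mm²; R_n = 579 × 314.2 × 8 × 1 / 1000 = 1455 kN → 0.75 × 1455 = 1090 kN.
Bearing (1.2 l_c t F_u ≤ 2.4 d t F_u): upper limit = 2.4·20·5·470 / 1000 = 112.8 kN.
  Edge l_c = 35 − 22/2 = 24 → r_n = 67.68 kN; interior l_c = 70 − 22 = 48 → r_n = 112.8 kN.
  R_n,bearing = 2·67.68 + 6·112.8 = 812.2 kN → 0.75 × 812.2 = 609 kN.
Bearing governs: 609 kN.

609 kN (bearing governs)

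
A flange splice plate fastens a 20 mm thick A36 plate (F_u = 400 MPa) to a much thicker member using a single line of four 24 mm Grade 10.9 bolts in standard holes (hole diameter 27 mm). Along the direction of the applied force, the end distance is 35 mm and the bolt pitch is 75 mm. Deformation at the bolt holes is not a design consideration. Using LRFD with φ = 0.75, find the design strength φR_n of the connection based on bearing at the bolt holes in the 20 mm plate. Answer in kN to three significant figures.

1490 kN

Per bolt r_n = 1.5 l_c t F_u ≤ 3.0 d t F_u; upper limit = 3.0 × 24 × 20 × 400 / 1000 = 576 kN.
Edge bolt: l_c = 35 − 27/2 = 21.5 mm → 1.5 × 21.5 × 20 × 400 / 1000 = 258 → r_n = 258 kN.
Interior bolts: l_c = 75 − 27 = 48 mm → 1.5 × 48 × 20 × 400 / 1000 = 576 → r_n = 576 kN.
R_n = 1 × 258 + 3 × 576 = 1986 kN.
Design strength φR_n = 0.75 × 1986 = 1490 kN.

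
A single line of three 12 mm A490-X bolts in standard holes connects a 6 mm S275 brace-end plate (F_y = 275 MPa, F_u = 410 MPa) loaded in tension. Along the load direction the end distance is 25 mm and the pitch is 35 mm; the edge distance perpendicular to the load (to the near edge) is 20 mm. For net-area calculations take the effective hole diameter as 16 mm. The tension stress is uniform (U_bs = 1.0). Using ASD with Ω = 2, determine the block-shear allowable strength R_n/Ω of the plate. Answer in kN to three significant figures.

Shear plane L_v = 25 + 2·35 = 95 mm; A_gv = 95 × 6 = 570 mm².
A_nv = (95 − 2.5·16) × 6 = 330 mm².
A_nt = (20 − 0.5·16) × 6 = 72 mm².
0.6 F_u A_nv = 81.18 kN; 0.6 F_y A_gv = 94.05 kN → shear rupture governs the shear term.
R_n = 81.18 + 1.0 × 410 × 72 / 1000 = 110.7 kN.
Allowable strength R_n/Ω = 110.7 / 2 = 55.4 kN.

55.4 kN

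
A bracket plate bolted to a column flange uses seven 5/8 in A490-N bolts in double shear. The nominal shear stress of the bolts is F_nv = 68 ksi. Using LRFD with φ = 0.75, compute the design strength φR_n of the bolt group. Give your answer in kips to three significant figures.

A_b = π × 0.625² / 4 = 0.3068 in².
R_n = F_nv · A_b · n · n_s = 68 × 0.3068 × 7 × 2 = 292.1 kips.
Design strength φR_n = 0.75 × 292.1 = 219 kips.

219 kips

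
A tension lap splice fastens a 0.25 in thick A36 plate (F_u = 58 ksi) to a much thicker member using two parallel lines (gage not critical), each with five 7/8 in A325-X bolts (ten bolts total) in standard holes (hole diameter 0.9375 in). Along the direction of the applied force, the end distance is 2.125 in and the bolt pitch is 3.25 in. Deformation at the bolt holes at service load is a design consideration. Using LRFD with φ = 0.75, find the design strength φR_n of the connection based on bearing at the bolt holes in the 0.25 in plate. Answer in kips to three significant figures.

Per bolt r_n = 1.2 l_c t F_u ≤ 2.4 d t F_u; upper limit = 2.4 × 0.875 × 0.25 × 58 = 30.45 kips.
Edge bolt: l_c = 2.125 − 0.9375/2 = 1.656 in → 1.2 × 1.656 × 0.25 × 58 = 28.82 → r_n = 28.82 kips.
Interior bolts: l_c = 3.25 − 0.9375 = 2.312 in → 1.2 × 2.312 × 0.25 × 58 = 40.24 → r_n = 30.45 kips.
R_n = 2 × 28.82 + 8 × 30.45 = 301.2 kips.
Design strength φR_n = 0.75 × 301.2 = 226 kips.

226 kips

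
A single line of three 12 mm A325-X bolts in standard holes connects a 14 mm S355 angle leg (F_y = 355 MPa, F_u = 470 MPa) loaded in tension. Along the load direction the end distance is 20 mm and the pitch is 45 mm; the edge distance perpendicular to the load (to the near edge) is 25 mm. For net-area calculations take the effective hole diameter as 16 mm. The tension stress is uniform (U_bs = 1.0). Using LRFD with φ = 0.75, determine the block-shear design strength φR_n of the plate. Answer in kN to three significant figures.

Shear plane L_v = 20 + 2·45 = 110 mm; A_gv = 110 × 14 = 1540 mm².
A_nv = (110 − 2.5·16) × 14 = 980 mm².
A_nt = (25 − 0.5·16) × 14 = 238 mm².
0.6 F_u A_nv = 276.4 kN; 0.6 F_y A_gv = 328 kN → shear rupture governs the shear term.
R_n = 276.4 + 1.0 × 470 × 238 / 1000 = 388.2 kN.
Design strength φR_n = 0.75 × 388.2 = 291 kN.

291 kN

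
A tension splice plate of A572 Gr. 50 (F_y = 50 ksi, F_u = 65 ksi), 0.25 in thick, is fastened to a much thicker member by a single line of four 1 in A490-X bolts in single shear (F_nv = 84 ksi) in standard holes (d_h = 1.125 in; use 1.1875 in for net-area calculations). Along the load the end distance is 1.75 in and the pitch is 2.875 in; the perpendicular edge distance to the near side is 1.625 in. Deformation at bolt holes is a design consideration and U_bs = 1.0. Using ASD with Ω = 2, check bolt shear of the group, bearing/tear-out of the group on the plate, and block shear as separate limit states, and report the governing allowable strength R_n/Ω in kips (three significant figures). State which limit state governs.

Bolt shear: A_b = π·1²/4 = 0.7854 in²; R_n = 84 × 0.7854 × 4 × 1 = 263.9 kips → 263.9 / 2 = 132 kips.
Bearing: edge l_c = 1.188, r_n = 23.16 kips; interior l_c = 1.75, r_n = 34.12 kips; R_n = 23.16 + 3·34.12 = 125.5 kips → 62.8 kips.
Block shear: A_gv = 2.594, A_nv = 1.555, A_nt = 0.2578 in²; R_n = min(0.6F_uA_nv, 0.6F_yA_gv) + U_bs·F_u·A_nt = 77.39 kips → 38.7 kips.
Block shear governs: 38.7 kips.

38.7 kips (block shear governs)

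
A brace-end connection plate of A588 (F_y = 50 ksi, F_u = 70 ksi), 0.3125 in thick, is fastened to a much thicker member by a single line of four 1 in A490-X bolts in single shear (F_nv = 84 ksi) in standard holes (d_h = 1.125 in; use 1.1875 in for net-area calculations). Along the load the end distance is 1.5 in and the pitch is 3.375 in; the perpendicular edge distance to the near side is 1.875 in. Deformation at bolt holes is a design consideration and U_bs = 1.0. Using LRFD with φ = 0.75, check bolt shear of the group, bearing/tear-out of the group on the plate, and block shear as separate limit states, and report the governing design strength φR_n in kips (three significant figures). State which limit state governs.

Bolt shear: A_b = π·1²/4 = 0.7854 in²; R_n = 84 × 0.7854 × 4 × 1 = 263.9 kips → 0.75 × 263.9 = 198 kips.
Bearing: edge l_c = 0.9375, r_n = 24.61 kips; interior l_c = 2.25, r_n = 52.5 kips; R_n = 24.61 + 3·52.5 = 182.1 kips → 137 kips.
Block shear: A_gv = 3.633, A_nv = 2.334, A_nt = 0.4004 in²; R_n = min(0.6F_uA_nv, 0.6F_yA_gv) + U_bs·F_u·A_nt = 126.1 kips → 94.5 kips.
Block shear governs: 94.5 kips.

94.5 kips (block shear governs)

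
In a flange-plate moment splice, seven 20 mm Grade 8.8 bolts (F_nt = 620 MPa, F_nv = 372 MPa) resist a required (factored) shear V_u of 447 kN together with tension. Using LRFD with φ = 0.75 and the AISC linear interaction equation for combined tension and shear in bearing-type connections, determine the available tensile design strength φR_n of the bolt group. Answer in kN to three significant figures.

A_b = π·20²/4 = 314.2 mm²; f_rv = 447 × 1000 / (7 × 314.2) = 203.3 MPa.
F'_nt = 1.3 F_nt − (F_nt / φF_nv) f_rv = 1.3·620 − (620/(0.75·372))·203.3 = 354.3 MPa, capped at F_nt → F'_nt = 354.3 MPa.
R_n = F'_nt · A_b · n = 354.3 × 314.2 × 7 / 1000 = 779.2 kN.
Design strength φR_n = 0.75 × 779.2 = 584 kN.

584 kN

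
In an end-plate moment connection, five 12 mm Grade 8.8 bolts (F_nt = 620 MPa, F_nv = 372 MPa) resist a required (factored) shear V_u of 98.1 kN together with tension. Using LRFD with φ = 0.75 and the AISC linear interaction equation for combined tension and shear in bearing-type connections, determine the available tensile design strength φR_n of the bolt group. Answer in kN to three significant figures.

178 kN

A_b = π·12²/4 = 113.1 mm²; f_rv = 98.1 × 1000 / (5 × 113.1) = 173.5 MPa.
F'_nt = 1.3 F_nt − (F_nt / φF_nv) f_rv = 1.3·620 − (620/(0.75·372))·173.5 = 420.5 MPa, capped at F_nt → F'_nt = 420.5 MPa.
R_n = F'_nt · A_b · n = 420.5 × 113.1 × 5 / 1000 = 237.8 kN.
Design strength φR_n = 0.75 × 237.8 = 178 kN.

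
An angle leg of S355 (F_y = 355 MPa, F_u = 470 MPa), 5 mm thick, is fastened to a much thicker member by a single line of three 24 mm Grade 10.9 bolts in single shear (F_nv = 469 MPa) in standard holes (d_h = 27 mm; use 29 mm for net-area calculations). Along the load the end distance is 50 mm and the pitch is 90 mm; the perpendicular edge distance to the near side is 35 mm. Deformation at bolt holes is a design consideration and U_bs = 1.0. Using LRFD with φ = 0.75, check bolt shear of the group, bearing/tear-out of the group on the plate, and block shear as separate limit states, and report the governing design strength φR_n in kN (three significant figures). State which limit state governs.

203 kN (block shear governs)

Bolt shear: A_b = π·24²/4 = 452.4 mm²; R_n = 469 × 452.4 × 3 × 1 / 1000 = 636.5 kN → 0.75 × 636.5 = 477 kN.
Bearing: edge l_c = 36.5, r_n = 102.9 kN; interior l_c = 63, r_n = 135.4 kN; R_n = 102.9 + 2·135.4 = 373.7 kN → 280 kN.
Block shear: A_gv = 1150, A_nv = 787.5, A_nt = 102.5 mm²; R_n = min(0.6F_uA_nv, 0.6F_yA_gv) + U_bs·F_u·A_nt = 270.2 kN → 203 kN.
Block shear governs: 203 kN.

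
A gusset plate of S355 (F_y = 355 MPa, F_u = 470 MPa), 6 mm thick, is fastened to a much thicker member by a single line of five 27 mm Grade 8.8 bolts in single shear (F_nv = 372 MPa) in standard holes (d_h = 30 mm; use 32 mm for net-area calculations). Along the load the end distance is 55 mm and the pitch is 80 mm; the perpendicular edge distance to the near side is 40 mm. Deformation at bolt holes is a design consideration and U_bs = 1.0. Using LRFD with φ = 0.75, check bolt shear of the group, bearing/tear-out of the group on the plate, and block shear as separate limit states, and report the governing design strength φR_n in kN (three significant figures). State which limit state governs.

344 kN (block shear governs)

Bolt shear: A_b = π·27²/4 = 572.6 mm²; R_n = 372 × 572.6 × 5 × 1 / 1000 = 1065 kN → 0.75 × 1065 = 799 kN.
Bearing: edge l_c = 40, r_n = 135.4 kN; interior l_c = 50, r_n = 169.2 kN; R_n = 135.4 + 4·169.2 = 812.2 kN → 609 kN.
Block shear: A_gv = 2250, A_nv = 1386, A_nt = 144 mm²; R_n = min(0.6F_uA_nv, 0.6F_yA_gv) + U_bs·F_u·A_nt = 458.5 kN → 344 kN.
Block shear governs: 344 kN.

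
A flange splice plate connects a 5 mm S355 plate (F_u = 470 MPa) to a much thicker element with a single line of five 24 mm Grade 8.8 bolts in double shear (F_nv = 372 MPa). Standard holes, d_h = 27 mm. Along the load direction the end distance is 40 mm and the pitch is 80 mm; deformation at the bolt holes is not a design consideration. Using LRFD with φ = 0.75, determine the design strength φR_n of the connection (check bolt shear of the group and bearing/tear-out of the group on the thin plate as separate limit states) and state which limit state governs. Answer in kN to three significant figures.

578 kN (bearing governs)

Bolt shear: A_b = π·24²/4 = 452.4 mm²; R_n = 372 × 452.4 × 5 × 2 / 1000 = 1683 kN → 0.75 × 1683 = 1260 kN.
Bearing (1.5 l_c t F_u ≤ 3.0 d t F_u): upper limit = 3.0·24·5·470 / 1000 = 169.2 kN.
  Edge l_c = 40 − 27/2 = 26.5 → r_n = 93.41 kN; interior l_c = 80 − 27 = 53 → r_n = 169.2 kN.
  R_n,bearing = 1·93.41 + 4·169.2 = 770.2 kN → 0.75 × 770.2 = 578 kN.
Bearing governs: 578 kN.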